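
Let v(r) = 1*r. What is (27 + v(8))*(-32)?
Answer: -1120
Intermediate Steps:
v(r) = r
(27 + v(8))*(-32) = (27 + 8)*(-32) = 35*(-32) = -1120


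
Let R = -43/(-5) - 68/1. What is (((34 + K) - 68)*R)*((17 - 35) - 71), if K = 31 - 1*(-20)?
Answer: 449361/5 ≈ 89872.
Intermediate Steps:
R = -297/5 (R = -43*(-⅕) - 68*1 = 43/5 - 68 = -297/5 ≈ -59.400)
K = 51 (K = 31 + 20 = 51)
(((34 + K) - 68)*R)*((17 - 35) - 71) = (((34 + 51) - 68)*(-297/5))*((17 - 35) - 71) = ((85 - 68)*(-297/5))*(-18 - 71) = (17*(-297/5))*(-89) = -5049/5*(-89) = 449361/5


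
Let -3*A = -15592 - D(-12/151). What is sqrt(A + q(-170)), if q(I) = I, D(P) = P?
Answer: sqrt(1031648610)/453 ≈ 70.904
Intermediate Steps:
A = 2354380/453 (A = -(-15592 - (-12)/151)/3 = -(-15592 - 1*(-12/151))/3 = -(-15592 + 12/151)/3 = -1/3*(-2354380/151) = 2354380/453 ≈ 5197.3)
sqrt(A + q(-170)) = sqrt(2354380/453 - 170) = sqrt(2277370/453) = sqrt(1031648610)/453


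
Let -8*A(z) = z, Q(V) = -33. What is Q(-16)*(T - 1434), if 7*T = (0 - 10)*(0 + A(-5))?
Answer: 1325841/28 ≈ 47351.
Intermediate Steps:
A(z) = -z/8
T = -25/28 (T = ((0 - 10)*(0 - ⅛*(-5)))/7 = (-10*(0 + 5/8))/7 = (-10*5/8)/7 = (⅐)*(-25/4) = -25/28 ≈ -0.89286)
Q(-16)*(T - 1434) = -33*(-25/28 - 1434) = -33*(-40177/28) = 1325841/28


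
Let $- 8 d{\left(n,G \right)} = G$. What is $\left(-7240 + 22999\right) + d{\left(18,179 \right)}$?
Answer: $\frac{125893}{8} \approx 15737.0$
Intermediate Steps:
$d{\left(n,G \right)} = - \frac{G}{8}$
$\left(-7240 + 22999\right) + d{\left(18,179 \right)} = \left(-7240 + 22999\right) - \frac{179}{8} = 15759 - \frac{179}{8} = \frac{125893}{8}$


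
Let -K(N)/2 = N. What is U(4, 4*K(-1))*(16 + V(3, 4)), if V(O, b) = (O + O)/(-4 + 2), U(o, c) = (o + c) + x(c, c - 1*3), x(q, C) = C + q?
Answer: 325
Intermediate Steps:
K(N) = -2*N
U(o, c) = -3 + o + 3*c (U(o, c) = (o + c) + ((c - 1*3) + c) = (c + o) + ((c - 3) + c) = (c + o) + ((-3 + c) + c) = (c + o) + (-3 + 2*c) = -3 + o + 3*c)
V(O, b) = -O (V(O, b) = (2*O)/(-2) = (2*O)*(-½) = -O)
U(4, 4*K(-1))*(16 + V(3, 4)) = (-3 + 4 + 3*(4*(-2*(-1))))*(16 - 1*3) = (-3 + 4 + 3*(4*2))*(16 - 3) = (-3 + 4 + 3*8)*13 = (-3 + 4 + 24)*13 = 25*13 = 325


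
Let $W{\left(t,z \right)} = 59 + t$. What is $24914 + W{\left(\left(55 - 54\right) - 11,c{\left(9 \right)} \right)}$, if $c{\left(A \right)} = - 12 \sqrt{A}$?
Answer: $24963$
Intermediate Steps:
$24914 + W{\left(\left(55 - 54\right) - 11,c{\left(9 \right)} \right)} = 24914 + \left(59 + \left(\left(55 - 54\right) - 11\right)\right) = 24914 + \left(59 + \left(1 - 11\right)\right) = 24914 + \left(59 - 10\right) = 24914 + 49 = 24963$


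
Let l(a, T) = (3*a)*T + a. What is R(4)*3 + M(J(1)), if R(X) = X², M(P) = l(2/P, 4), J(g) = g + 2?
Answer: 170/3 ≈ 56.667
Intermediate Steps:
l(a, T) = a + 3*T*a (l(a, T) = 3*T*a + a = a + 3*T*a)
J(g) = 2 + g
M(P) = 26/P (M(P) = (2/P)*(1 + 3*4) = (2/P)*(1 + 12) = (2/P)*13 = 26/P)
R(4)*3 + M(J(1)) = 4²*3 + 26/(2 + 1) = 16*3 + 26/3 = 48 + 26*(⅓) = 48 + 26/3 = 170/3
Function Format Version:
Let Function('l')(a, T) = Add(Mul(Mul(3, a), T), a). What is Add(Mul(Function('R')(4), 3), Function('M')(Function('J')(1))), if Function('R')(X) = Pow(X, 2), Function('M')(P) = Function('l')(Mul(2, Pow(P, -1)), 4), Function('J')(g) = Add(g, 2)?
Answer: Rational(170, 3) ≈ 56.667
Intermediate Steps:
Function('l')(a, T) = Add(a, Mul(3, T, a)) (Function('l')(a, T) = Add(Mul(3, T, a), a) = Add(a, Mul(3, T, a)))
Function('J')(g) = Add(2, g)
Function('M')(P) = Mul(26, Pow(P, -1)) (Function('M')(P) = Mul(Mul(2, Pow(P, -1)), Add(1, Mul(3, 4))) = Mul(Mul(2, Pow(P, -1)), Add(1, 12)) = Mul(Mul(2, Pow(P, -1)), 13) = Mul(26, Pow(P, -1)))
Add(Mul(Function('R')(4), 3), Function('M')(Function('J')(1))) = Add(Mul(Pow(4, 2), 3), Mul(26, Pow(Add(2, 1), -1))) = Add(Mul(16, 3), Mul(26, Pow(3, -1))) = Add(48, Mul(26, Rational(1, 3))) = Add(48, Rational(26, 3)) = Rational(170, 3)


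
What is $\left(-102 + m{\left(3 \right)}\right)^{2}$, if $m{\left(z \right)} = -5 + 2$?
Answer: $11025$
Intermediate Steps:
$m{\left(z \right)} = -3$
$\left(-102 + m{\left(3 \right)}\right)^{2} = \left(-102 - 3\right)^{2} = \left(-105\right)^{2} = 11025$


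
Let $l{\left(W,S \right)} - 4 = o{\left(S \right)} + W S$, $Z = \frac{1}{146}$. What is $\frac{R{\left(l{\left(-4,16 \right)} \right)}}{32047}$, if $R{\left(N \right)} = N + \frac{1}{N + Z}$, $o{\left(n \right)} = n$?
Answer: $- \frac{282758}{205837881} \approx -0.0013737$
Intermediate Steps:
$Z = \frac{1}{146} \approx 0.0068493$
$l{\left(W,S \right)} = 4 + S + S W$ ($l{\left(W,S \right)} = 4 + \left(S + W S\right) = 4 + \left(S + S W\right) = 4 + S + S W$)
$R{\left(N \right)} = N + \frac{1}{\frac{1}{146} + N}$ ($R{\left(N \right)} = N + \frac{1}{N + \frac{1}{146}} = N + \frac{1}{\frac{1}{146} + N}$)
$\frac{R{\left(l{\left(-4,16 \right)} \right)}}{32047} = \frac{\frac{1}{1 + 146 \left(4 + 16 + 16 \left(-4\right)\right)} \left(146 + \left(4 + 16 + 16 \left(-4\right)\right) + 146 \left(4 + 16 + 16 \left(-4\right)\right)^{2}\right)}{32047} = \frac{146 + \left(4 + 16 - 64\right) + 146 \left(4 + 16 - 64\right)^{2}}{1 + 146 \left(4 + 16 - 64\right)} \frac{1}{32047} = \frac{146 - 44 + 146 \left(-44\right)^{2}}{1 + 146 \left(-44\right)} \frac{1}{32047} = \frac{146 - 44 + 146 \cdot 1936}{1 - 6424} \cdot \frac{1}{32047} = \frac{146 - 44 + 282656}{-6423} \cdot \frac{1}{32047} = \left(- \frac{1}{6423}\right) 282758 \cdot \frac{1}{32047} = \left(- \frac{282758}{6423}\right) \frac{1}{32047} = - \frac{282758}{205837881}$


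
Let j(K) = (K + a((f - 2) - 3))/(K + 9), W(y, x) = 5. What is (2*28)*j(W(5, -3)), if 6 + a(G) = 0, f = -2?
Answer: -4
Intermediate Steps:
a(G) = -6 (a(G) = -6 + 0 = -6)
j(K) = (-6 + K)/(9 + K) (j(K) = (K - 6)/(K + 9) = (-6 + K)/(9 + K))
(2*28)*j(W(5, -3)) = (2*28)*((-6 + 5)/(9 + 5)) = 56*(-1/14) = -4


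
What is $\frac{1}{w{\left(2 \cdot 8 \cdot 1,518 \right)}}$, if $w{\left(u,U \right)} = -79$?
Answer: $- \frac{1}{79} \approx -0.012658$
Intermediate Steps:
$\frac{1}{w{\left(2 \cdot 8 \cdot 1,518 \right)}} = \frac{1}{-79} = - \frac{1}{79}$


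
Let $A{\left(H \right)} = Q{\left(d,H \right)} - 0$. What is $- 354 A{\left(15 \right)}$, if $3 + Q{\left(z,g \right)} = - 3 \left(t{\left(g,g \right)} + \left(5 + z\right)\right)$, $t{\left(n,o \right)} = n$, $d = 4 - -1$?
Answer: $27612$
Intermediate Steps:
$d = 5$ ($d = 4 + 1 = 5$)
$Q{\left(z,g \right)} = -18 - 3 g - 3 z$ ($Q{\left(z,g \right)} = -3 - 3 \left(g + \left(5 + z\right)\right) = -3 - 3 \left(5 + g + z\right) = -3 - \left(15 + 3 g + 3 z\right) = -18 - 3 g - 3 z$)
$A{\left(H \right)} = -33 - 3 H$ ($A{\left(H \right)} = \left(-18 - 3 H - 15\right) - 0 = \left(-18 - 3 H - 15\right) + 0 = \left(-33 - 3 H\right) + 0 = -33 - 3 H$)
$- 354 A{\left(15 \right)} = - 354 \left(-33 - 45\right) = \left(-354\right) \left(-78\right) = 27612$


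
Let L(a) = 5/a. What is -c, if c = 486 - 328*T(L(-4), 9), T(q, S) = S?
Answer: 2466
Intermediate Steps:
c = -2466 (c = 486 - 328*9 = 486 - 2952 = -2466)
-c = -1*(-2466) = 2466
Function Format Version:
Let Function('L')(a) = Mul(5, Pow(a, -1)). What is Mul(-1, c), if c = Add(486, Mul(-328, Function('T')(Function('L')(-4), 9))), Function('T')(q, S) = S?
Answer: 2466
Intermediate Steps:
c = -2466 (c = Add(486, Mul(-328, 9)) = Add(486, -2952) = -2466)
Mul(-1, c) = Mul(-1, -2466) = 2466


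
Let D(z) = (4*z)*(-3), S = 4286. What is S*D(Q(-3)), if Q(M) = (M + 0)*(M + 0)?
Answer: -462888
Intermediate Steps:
Q(M) = M² (Q(M) = M*M = M²)
D(z) = -12*z
S*D(Q(-3)) = 4286*(-12*(-3)²) = 4286*(-12*9) = 4286*(-108) = -462888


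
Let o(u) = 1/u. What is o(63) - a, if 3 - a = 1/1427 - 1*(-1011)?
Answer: 90621698/89901 ≈ 1008.0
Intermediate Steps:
a = -1438417/1427 (a = 3 - (1/1427 - 1*(-1011)) = 3 - (1/1427 + 1011) = 3 - 1*1442698/1427 = 3 - 1442698/1427 = -1438417/1427 ≈ -1008.0)
o(63) - a = 1/63 - 1*(-1438417/1427) = 1/63 + 1438417/1427 = 90621698/89901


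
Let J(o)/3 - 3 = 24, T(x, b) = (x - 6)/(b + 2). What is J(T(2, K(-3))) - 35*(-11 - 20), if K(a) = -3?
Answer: 1166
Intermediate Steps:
T(x, b) = (-6 + x)/(2 + b)
J(o) = 81 (J(o) = 9 + 3*24 = 9 + 72 = 81)
J(T(2, K(-3))) - 35*(-11 - 20) = 81 - 35*(-11 - 20) = 81 - 35*(-31) = 81 - 1*(-1085) = 81 + 1085 = 1166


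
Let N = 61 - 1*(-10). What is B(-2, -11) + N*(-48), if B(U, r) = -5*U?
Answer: -3398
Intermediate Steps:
N = 71 (N = 61 + 10 = 71)
B(-2, -11) + N*(-48) = -5*(-2) + 71*(-48) = 10 - 3408 = -3398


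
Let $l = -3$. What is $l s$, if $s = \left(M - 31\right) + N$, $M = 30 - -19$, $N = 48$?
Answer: $-198$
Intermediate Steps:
$M = 49$ ($M = 30 + 19 = 49$)
$s = 66$ ($s = \left(49 - 31\right) + 48 = 18 + 48 = 66$)
$l s = \left(-3\right) 66 = -198$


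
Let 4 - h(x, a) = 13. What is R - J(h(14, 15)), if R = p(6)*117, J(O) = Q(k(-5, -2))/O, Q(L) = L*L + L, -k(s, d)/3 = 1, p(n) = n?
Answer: 2108/3 ≈ 702.67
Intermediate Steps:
h(x, a) = -9 (h(x, a) = 4 - 1*13 = 4 - 13 = -9)
k(s, d) = -3 (k(s, d) = -3*1 = -3)
Q(L) = L + L² (Q(L) = L² + L = L + L²)
J(O) = 6/O (J(O) = (-3*(1 - 3))/O = (-3*(-2))/O = 6/O)
R = 702 (R = 6*117 = 702)
R - J(h(14, 15)) = 702 - 6/(-9) = 702 - 6*(-1)/9 = 702 - 1*(-⅔) = 702 + ⅔ = 2108/3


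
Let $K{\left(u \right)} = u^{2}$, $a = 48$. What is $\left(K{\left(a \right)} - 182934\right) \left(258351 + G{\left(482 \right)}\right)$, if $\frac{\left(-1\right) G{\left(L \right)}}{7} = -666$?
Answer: $-47508038190$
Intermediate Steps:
$G{\left(L \right)} = 4662$ ($G{\left(L \right)} = \left(-7\right) \left(-666\right) = 4662$)
$\left(K{\left(a \right)} - 182934\right) \left(258351 + G{\left(482 \right)}\right) = \left(48^{2} - 182934\right) \left(258351 + 4662\right) = \left(2304 - 182934\right) 263013 = \left(-180630\right) 263013 = -47508038190$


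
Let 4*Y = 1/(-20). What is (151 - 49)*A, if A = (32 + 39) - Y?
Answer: 289731/40 ≈ 7243.3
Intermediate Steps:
Y = -1/80 (Y = (1/(-20))/4 = (1*(-1/20))/4 = (1/4)*(-1/20) = -1/80 ≈ -0.012500)
A = 5681/80 (A = (32 + 39) - 1*(-1/80) = 71 + 1/80 = 5681/80 ≈ 71.012)
(151 - 49)*A = (151 - 49)*(5681/80) = 102*(5681/80) = 289731/40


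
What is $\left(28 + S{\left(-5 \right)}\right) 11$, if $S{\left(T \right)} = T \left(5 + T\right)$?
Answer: $308$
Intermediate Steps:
$\left(28 + S{\left(-5 \right)}\right) 11 = \left(28 - 5 \left(5 - 5\right)\right) 11 = \left(28 - 0\right) 11 = \left(28 + 0\right) 11 = 28 \cdot 11 = 308$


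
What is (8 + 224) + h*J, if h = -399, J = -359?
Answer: 143473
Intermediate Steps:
(8 + 224) + h*J = (8 + 224) - 399*(-359) = 232 + 143241 = 143473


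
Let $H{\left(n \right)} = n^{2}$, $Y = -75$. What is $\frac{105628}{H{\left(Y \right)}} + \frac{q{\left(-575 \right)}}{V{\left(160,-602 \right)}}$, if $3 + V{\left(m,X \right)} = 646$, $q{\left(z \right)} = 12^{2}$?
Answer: $\frac{68728804}{3616875} \approx 19.002$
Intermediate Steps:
$q{\left(z \right)} = 144$
$V{\left(m,X \right)} = 643$ ($V{\left(m,X \right)} = -3 + 646 = 643$)
$\frac{105628}{H{\left(Y \right)}} + \frac{q{\left(-575 \right)}}{V{\left(160,-602 \right)}} = \frac{105628}{\left(-75\right)^{2}} + \frac{144}{643} = \frac{105628}{5625} + 144 \cdot \frac{1}{643} = 105628 \cdot \frac{1}{5625} + \frac{144}{643} = \frac{105628}{5625} + \frac{144}{643} = \frac{68728804}{3616875}$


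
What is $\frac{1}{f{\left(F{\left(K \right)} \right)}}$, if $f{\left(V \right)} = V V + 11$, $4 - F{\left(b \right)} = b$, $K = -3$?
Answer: $\frac{1}{60} \approx 0.016667$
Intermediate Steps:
$F{\left(b \right)} = 4 - b$
$f{\left(V \right)} = 11 + V^{2}$ ($f{\left(V \right)} = V^{2} + 11 = 11 + V^{2}$)
$\frac{1}{f{\left(F{\left(K \right)} \right)}} = \frac{1}{11 + \left(4 - -3\right)^{2}} = \frac{1}{11 + \left(4 + 3\right)^{2}} = \frac{1}{11 + 7^{2}} = \frac{1}{11 + 49} = \frac{1}{60}$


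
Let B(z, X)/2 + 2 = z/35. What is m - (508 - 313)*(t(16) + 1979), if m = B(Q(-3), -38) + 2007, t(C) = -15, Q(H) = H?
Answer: -13334201/35 ≈ -3.8098e+5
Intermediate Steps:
B(z, X) = -4 + 2*z/35 (B(z, X) = -4 + 2*(z/35) = -4 + 2*z/35)
m = 70099/35 (m = (-4 + (2/35)*(-3)) + 2007 = (-4 - 6/35) + 2007 = -146/35 + 2007 = 70099/35 ≈ 2002.8)
m - (508 - 313)*(t(16) + 1979) = 70099/35 - (508 - 313)*(-15 + 1979) = 70099/35 - 195*1964 = 70099/35 - 1*382980 = 70099/35 - 382980 = -13334201/35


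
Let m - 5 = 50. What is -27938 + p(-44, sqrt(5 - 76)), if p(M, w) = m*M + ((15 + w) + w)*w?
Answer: -30500 + 15*I*sqrt(71) ≈ -30500.0 + 126.39*I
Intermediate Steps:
m = 55 (m = 5 + 50 = 55)
p(M, w) = 55*M + w*(15 + 2*w) (p(M, w) = 55*M + ((15 + w) + w)*w = 55*M + (15 + 2*w)*w = 55*M + w*(15 + 2*w))
-27938 + p(-44, sqrt(5 - 76)) = -27938 + (2*(sqrt(5 - 76))**2 + 15*sqrt(5 - 76) + 55*(-44)) = -27938 + (2*(sqrt(-71))**2 + 15*sqrt(-71) - 2420) = -27938 + (2*(I*sqrt(71))**2 + 15*(I*sqrt(71)) - 2420) = -27938 + (2*(-71) + 15*I*sqrt(71) - 2420) = -27938 + (-142 + 15*I*sqrt(71) - 2420) = -27938 + (-2562 + 15*I*sqrt(71)) = -30500 + 15*I*sqrt(71)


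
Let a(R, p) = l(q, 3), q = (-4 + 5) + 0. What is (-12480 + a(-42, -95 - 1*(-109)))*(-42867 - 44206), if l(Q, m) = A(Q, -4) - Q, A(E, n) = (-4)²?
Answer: 1085364945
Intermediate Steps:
A(E, n) = 16
q = 1 (q = 1 + 0 = 1)
l(Q, m) = 16 - Q
a(R, p) = 15 (a(R, p) = 16 - 1*1 = 16 - 1 = 15)
(-12480 + a(-42, -95 - 1*(-109)))*(-42867 - 44206) = (-12480 + 15)*(-42867 - 44206) = -12465*(-87073) = 1085364945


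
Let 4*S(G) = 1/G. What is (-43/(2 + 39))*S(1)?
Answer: -43/164 ≈ -0.26220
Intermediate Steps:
S(G) = 1/(4*G)
(-43/(2 + 39))*S(1) = (-43/(2 + 39))*((¼)/1) = (-43/41)*((¼)*1) = ((1/41)*(-43))*(¼) = -43/41*¼ = -43/164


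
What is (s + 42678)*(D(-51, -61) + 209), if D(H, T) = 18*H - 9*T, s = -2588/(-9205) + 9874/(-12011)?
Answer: -150991149926016/22112251 ≈ -6.8284e+6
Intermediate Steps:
s = -59805702/110561255 (s = -2588*(-1/9205) + 9874*(-1/12011) = 2588/9205 - 9874/12011 = -59805702/110561255 ≈ -0.54093)
D(H, T) = -9*T + 18*H
(s + 42678)*(D(-51, -61) + 209) = (-59805702/110561255 + 42678)*((-9*(-61) + 18*(-51)) + 209) = 4718473435188*((549 - 918) + 209)/110561255 = 4718473435188*(-369 + 209)/110561255 = (4718473435188/110561255)*(-160) = -150991149926016/22112251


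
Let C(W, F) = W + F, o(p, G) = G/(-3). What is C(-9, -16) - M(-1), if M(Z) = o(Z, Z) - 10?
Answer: -46/3 ≈ -15.333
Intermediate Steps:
o(p, G) = -G/3 (o(p, G) = G*(-⅓) = -G/3)
C(W, F) = F + W
M(Z) = -10 - Z/3 (M(Z) = -Z/3 - 10 = -10 - Z/3)
C(-9, -16) - M(-1) = (-16 - 9) - (-10 - ⅓*(-1)) = -25 - (-10 + ⅓) = -25 - 1*(-29/3) = -25 + 29/3 = -46/3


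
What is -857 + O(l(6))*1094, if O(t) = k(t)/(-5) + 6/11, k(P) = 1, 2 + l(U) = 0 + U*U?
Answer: -26349/55 ≈ -479.07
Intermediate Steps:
l(U) = -2 + U² (l(U) = -2 + (0 + U*U) = -2 + (0 + U²) = -2 + U²)
O(t) = 19/55 (O(t) = 1/(-5) + 6/11 = 1*(-⅕) + 6*(1/11) = -⅕ + 6/11 = 19/55)
-857 + O(l(6))*1094 = -857 + (19/55)*1094 = -857 + 20786/55 = -26349/55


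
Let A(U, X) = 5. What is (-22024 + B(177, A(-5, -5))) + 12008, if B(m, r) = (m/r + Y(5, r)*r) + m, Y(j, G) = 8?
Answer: -48818/5 ≈ -9763.6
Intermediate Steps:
B(m, r) = m + 8*r + m/r (B(m, r) = (m/r + 8*r) + m = (8*r + m/r) + m = m + 8*r + m/r)
(-22024 + B(177, A(-5, -5))) + 12008 = (-22024 + (177 + 8*5 + 177/5)) + 12008 = (-22024 + (177 + 40 + 177*(⅕))) + 12008 = (-22024 + (177 + 40 + 177/5)) + 12008 = (-22024 + 1262/5) + 12008 = -108858/5 + 12008 = -48818/5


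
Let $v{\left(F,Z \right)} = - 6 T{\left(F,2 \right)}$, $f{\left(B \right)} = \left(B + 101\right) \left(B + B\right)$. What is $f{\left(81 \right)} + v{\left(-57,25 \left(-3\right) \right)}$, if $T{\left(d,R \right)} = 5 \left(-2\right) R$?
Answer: $29604$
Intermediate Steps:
$T{\left(d,R \right)} = - 10 R$
$f{\left(B \right)} = 2 B \left(101 + B\right)$ ($f{\left(B \right)} = \left(101 + B\right) 2 B = 2 B \left(101 + B\right)$)
$v{\left(F,Z \right)} = 120$ ($v{\left(F,Z \right)} = - 6 \left(\left(-10\right) 2\right) = \left(-6\right) \left(-20\right) = 120$)
$f{\left(81 \right)} + v{\left(-57,25 \left(-3\right) \right)} = 2 \cdot 81 \left(101 + 81\right) + 120 = 2 \cdot 81 \cdot 182 + 120 = 29484 + 120 = 29604$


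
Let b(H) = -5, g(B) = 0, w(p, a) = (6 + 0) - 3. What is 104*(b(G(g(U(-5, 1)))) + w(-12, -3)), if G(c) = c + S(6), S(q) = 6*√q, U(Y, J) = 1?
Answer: -208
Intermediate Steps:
w(p, a) = 3 (w(p, a) = 6 - 3 = 3)
G(c) = c + 6*√6
104*(b(G(g(U(-5, 1)))) + w(-12, -3)) = 104*(-5 + 3) = 104*(-2) = -208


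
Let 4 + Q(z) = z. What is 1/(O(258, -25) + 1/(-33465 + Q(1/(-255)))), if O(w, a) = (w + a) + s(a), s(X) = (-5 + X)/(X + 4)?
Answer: 8534596/2000752893 ≈ 0.0042657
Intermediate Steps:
Q(z) = -4 + z
s(X) = (-5 + X)/(4 + X)
O(w, a) = a + w + (-5 + a)/(4 + a) (O(w, a) = (w + a) + (-5 + a)/(4 + a) = (a + w) + (-5 + a)/(4 + a) = a + w + (-5 + a)/(4 + a))
1/(O(258, -25) + 1/(-33465 + Q(1/(-255)))) = 1/((-5 - 25 + (4 - 25)*(-25 + 258))/(4 - 25) + 1/(-33465 + (-4 + 1/(-255)))) = 1/((-5 - 25 - 21*233)/(-21) + 1/(-33465 + (-4 - 1/255))) = 1/(-(-5 - 25 - 4893)/21 + 1/(-33465 - 1021/255)) = 1/(-1/21*(-4923) + 1/(-8534596/255)) = 1/(1641/7 - 255/8534596) = 1/(2000752893/8534596) = 8534596/2000752893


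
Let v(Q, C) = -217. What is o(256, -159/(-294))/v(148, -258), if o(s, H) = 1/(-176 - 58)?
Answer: 1/50778 ≈ 1.9694e-5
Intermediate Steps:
o(s, H) = -1/234 (o(s, H) = 1/(-234) = -1/234)
o(256, -159/(-294))/v(148, -258) = -1/234/(-217) = -1/234*(-1/217) = 1/50778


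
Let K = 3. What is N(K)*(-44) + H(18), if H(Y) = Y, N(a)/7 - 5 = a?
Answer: -2446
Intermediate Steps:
N(a) = 35 + 7*a
N(K)*(-44) + H(18) = (35 + 7*3)*(-44) + 18 = (35 + 21)*(-44) + 18 = 56*(-44) + 18 = -2464 + 18 = -2446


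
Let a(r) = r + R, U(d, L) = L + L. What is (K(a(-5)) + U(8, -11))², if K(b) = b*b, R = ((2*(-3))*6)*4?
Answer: 491908041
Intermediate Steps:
R = -144 (R = -6*6*4 = -36*4 = -144)
U(d, L) = 2*L
a(r) = -144 + r (a(r) = r - 144 = -144 + r)
K(b) = b²
(K(a(-5)) + U(8, -11))² = ((-144 - 5)² + 2*(-11))² = ((-149)² - 22)² = (22201 - 22)² = 22179² = 491908041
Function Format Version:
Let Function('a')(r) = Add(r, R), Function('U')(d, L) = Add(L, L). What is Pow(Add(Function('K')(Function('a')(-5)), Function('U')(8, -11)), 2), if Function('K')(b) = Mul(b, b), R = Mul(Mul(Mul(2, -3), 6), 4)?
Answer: 491908041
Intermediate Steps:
R = -144 (R = Mul(Mul(-6, 6), 4) = Mul(-36, 4) = -144)
Function('U')(d, L) = Mul(2, L)
Function('a')(r) = Add(-144, r) (Function('a')(r) = Add(r, -144) = Add(-144, r))
Function('K')(b) = Pow(b, 2)
Pow(Add(Function('K')(Function('a')(-5)), Function('U')(8, -11)), 2) = Pow(Add(Pow(Add(-144, -5), 2), Mul(2, -11)), 2) = Pow(Add(Pow(-149, 2), -22), 2) = Pow(Add(22201, -22), 2) = Pow(22179, 2) = 491908041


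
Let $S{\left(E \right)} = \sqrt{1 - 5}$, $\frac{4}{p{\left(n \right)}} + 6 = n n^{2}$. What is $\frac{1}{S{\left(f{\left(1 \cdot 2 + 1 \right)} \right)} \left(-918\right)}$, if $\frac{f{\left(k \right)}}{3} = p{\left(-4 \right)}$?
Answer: $\frac{i}{1836} \approx 0.00054466 i$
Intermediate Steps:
$p{\left(n \right)} = \frac{4}{-6 + n^{3}}$ ($p{\left(n \right)} = \frac{4}{-6 + n n^{2}} = \frac{4}{-6 + n^{3}}$)
$f{\left(k \right)} = - \frac{6}{35}$ ($f{\left(k \right)} = 3 \frac{4}{-6 + \left(-4\right)^{3}} = 3 \frac{4}{-6 - 64} = 3 \frac{4}{-70} = 3 \cdot 4 \left(- \frac{1}{70}\right) = 3 \left(- \frac{2}{35}\right) = - \frac{6}{35}$)
$S{\left(E \right)} = 2 i$ ($S{\left(E \right)} = \sqrt{-4} = 2 i$)
$\frac{1}{S{\left(f{\left(1 \cdot 2 + 1 \right)} \right)} \left(-918\right)} = \frac{1}{2 i \left(-918\right)} = \frac{1}{\left(-1836\right) i} = \frac{i}{1836}$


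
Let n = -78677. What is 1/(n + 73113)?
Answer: -1/5564 ≈ -0.00017973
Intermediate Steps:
1/(n + 73113) = 1/(-78677 + 73113) = 1/(-5564) = -1/5564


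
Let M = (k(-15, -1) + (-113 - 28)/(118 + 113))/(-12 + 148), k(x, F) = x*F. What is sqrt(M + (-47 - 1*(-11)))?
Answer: I*sqrt(246016078)/2618 ≈ 5.9912*I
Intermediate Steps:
k(x, F) = F*x
M = 277/2618 (M = (-1*(-15) + (-113 - 28)/(118 + 113))/(-12 + 148) = (15 - 141/231)/136 = (15 - 141*1/231)*(1/136) = (15 - 47/77)*(1/136) = (1108/77)*(1/136) = 277/2618 ≈ 0.10581)
sqrt(M + (-47 - 1*(-11))) = sqrt(277/2618 + (-47 - 1*(-11))) = sqrt(277/2618 + (-47 + 11)) = sqrt(277/2618 - 36) = sqrt(-93971/2618) = I*sqrt(246016078)/2618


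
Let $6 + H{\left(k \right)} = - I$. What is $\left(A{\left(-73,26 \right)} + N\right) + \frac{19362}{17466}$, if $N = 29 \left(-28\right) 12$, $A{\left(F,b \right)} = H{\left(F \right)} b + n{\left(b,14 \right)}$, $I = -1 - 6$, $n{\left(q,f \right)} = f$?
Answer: $- \frac{28245117}{2911} \approx -9702.9$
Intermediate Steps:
$I = -7$
$H{\left(k \right)} = 1$ ($H{\left(k \right)} = -6 - -7 = -6 + 7 = 1$)
$A{\left(F,b \right)} = 14 + b$ ($A{\left(F,b \right)} = 1 b + 14 = b + 14 = 14 + b$)
$N = -9744$ ($N = \left(-812\right) 12 = -9744$)
$\left(A{\left(-73,26 \right)} + N\right) + \frac{19362}{17466} = \left(\left(14 + 26\right) - 9744\right) + \frac{19362}{17466} = \left(40 - 9744\right) + 19362 \cdot \frac{1}{17466} = -9704 + \frac{3227}{2911} = - \frac{28245117}{2911}$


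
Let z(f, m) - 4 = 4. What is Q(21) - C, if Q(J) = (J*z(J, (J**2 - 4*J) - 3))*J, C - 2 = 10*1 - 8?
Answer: 3524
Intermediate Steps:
z(f, m) = 8 (z(f, m) = 4 + 4 = 8)
C = 4 (C = 2 + (10*1 - 8) = 2 + (10 - 8) = 2 + 2 = 4)
Q(J) = 8*J**2 (Q(J) = (J*8)*J = (8*J)*J = 8*J**2)
Q(21) - C = 8*21**2 - 1*4 = 8*441 - 4 = 3528 - 4 = 3524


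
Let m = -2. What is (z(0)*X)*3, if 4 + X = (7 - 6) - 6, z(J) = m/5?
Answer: 54/5 ≈ 10.800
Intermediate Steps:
z(J) = -2/5
X = -9 (X = -4 + ((7 - 6) - 6) = -4 + (1 - 6) = -4 - 5 = -9)
(z(0)*X)*3 = -2/5*(-9)*3 = (18/5)*3 = 54/5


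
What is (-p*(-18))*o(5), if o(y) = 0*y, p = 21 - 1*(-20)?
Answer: 0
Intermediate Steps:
p = 41 (p = 21 + 20 = 41)
o(y) = 0
(-p*(-18))*o(5) = (-1*41*(-18))*0 = -41*(-18)*0 = 738*0 = 0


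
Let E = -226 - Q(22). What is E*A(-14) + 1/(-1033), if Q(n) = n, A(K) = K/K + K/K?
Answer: -512369/1033 ≈ -496.00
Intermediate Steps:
A(K) = 2 (A(K) = 1 + 1 = 2)
E = -248 (E = -226 - 1*22 = -226 - 22 = -248)
E*A(-14) + 1/(-1033) = -248*2 + 1/(-1033) = -496 - 1/1033 = -512369/1033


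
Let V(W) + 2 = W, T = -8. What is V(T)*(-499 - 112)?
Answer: 6110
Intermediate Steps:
V(W) = -2 + W
V(T)*(-499 - 112) = (-2 - 8)*(-499 - 112) = -10*(-611) = 6110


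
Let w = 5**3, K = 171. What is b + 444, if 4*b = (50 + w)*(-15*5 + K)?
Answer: 4644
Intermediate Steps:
w = 125
b = 4200 (b = ((50 + 125)*(-15*5 + 171))/4 = (175*(-75 + 171))/4 = (175*96)/4 = (1/4)*16800 = 4200)
b + 444 = 4200 + 444 = 4644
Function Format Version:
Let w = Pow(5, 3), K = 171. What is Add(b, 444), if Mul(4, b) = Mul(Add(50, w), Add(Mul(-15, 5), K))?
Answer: 4644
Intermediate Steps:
w = 125
b = 4200 (b = Mul(Rational(1, 4), Mul(Add(50, 125), Add(Mul(-15, 5), 171))) = Mul(Rational(1, 4), Mul(175, Add(-75, 171))) = Mul(Rational(1, 4), Mul(175, 96)) = Mul(Rational(1, 4), 16800) = 4200)
Add(b, 444) = Add(4200, 444) = 4644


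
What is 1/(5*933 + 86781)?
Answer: 1/91446 ≈ 1.0935e-5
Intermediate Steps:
1/(5*933 + 86781) = 1/(4665 + 86781) = 1/91446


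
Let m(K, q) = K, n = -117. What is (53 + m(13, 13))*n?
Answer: -7722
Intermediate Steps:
(53 + m(13, 13))*n = (53 + 13)*(-117) = 66*(-117) = -7722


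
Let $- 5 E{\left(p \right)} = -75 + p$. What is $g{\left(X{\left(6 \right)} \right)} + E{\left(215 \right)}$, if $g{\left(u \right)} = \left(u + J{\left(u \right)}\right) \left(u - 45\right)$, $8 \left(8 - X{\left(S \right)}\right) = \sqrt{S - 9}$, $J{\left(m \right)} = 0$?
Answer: $- \frac{20739}{64} + \frac{29 i \sqrt{3}}{8} \approx -324.05 + 6.2787 i$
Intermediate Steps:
$E{\left(p \right)} = 15 - \frac{p}{5}$ ($E{\left(p \right)} = - \frac{-75 + p}{5} = 15 - \frac{p}{5}$)
$X{\left(S \right)} = 8 - \frac{\sqrt{-9 + S}}{8}$ ($X{\left(S \right)} = 8 - \frac{\sqrt{S - 9}}{8} = 8 - \frac{\sqrt{-9 + S}}{8}$)
$g{\left(u \right)} = u \left(-45 + u\right)$ ($g{\left(u \right)} = \left(u + 0\right) \left(u - 45\right) = u \left(-45 + u\right)$)
$g{\left(X{\left(6 \right)} \right)} + E{\left(215 \right)} = \left(8 - \frac{\sqrt{-9 + 6}}{8}\right) \left(-45 + \left(8 - \frac{\sqrt{-9 + 6}}{8}\right)\right) + \left(15 - 43\right) = \left(8 - \frac{\sqrt{-3}}{8}\right) \left(-45 + \left(8 - \frac{\sqrt{-3}}{8}\right)\right) + \left(15 - 43\right) = \left(8 - \frac{i \sqrt{3}}{8}\right) \left(-45 + \left(8 - \frac{i \sqrt{3}}{8}\right)\right) - 28 = \left(8 - \frac{i \sqrt{3}}{8}\right) \left(-37 - \frac{i \sqrt{3}}{8}\right) - 28 = \left(-37 - \frac{i \sqrt{3}}{8}\right) \left(8 - \frac{i \sqrt{3}}{8}\right) - 28 = -28 + \left(-37 - \frac{i \sqrt{3}}{8}\right) \left(8 - \frac{i \sqrt{3}}{8}\right)$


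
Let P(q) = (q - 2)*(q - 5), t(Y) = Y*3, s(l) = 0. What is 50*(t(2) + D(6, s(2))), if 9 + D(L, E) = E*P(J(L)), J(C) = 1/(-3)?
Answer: -150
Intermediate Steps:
t(Y) = 3*Y
J(C) = -1/3 (J(C) = 1*(-1/3) = -1/3)
P(q) = (-5 + q)*(-2 + q) (P(q) = (-2 + q)*(-5 + q) = (-5 + q)*(-2 + q))
D(L, E) = -9 + 112*E/9 (D(L, E) = -9 + E*(10 + (-1/3)**2 - 7*(-1/3)) = -9 + E*(10 + 1/9 + 7/3) = -9 + E*(112/9) = -9 + 112*E/9)
50*(t(2) + D(6, s(2))) = 50*(3*2 + (-9 + (112/9)*0)) = 50*(6 + (-9 + 0)) = 50*(6 - 9) = 50*(-3) = -150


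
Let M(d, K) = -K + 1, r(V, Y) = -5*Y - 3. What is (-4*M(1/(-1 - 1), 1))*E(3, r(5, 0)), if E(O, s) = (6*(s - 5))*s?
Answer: 0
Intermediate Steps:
r(V, Y) = -3 - 5*Y
M(d, K) = 1 - K
E(O, s) = s*(-30 + 6*s) (E(O, s) = (6*(-5 + s))*s = (-30 + 6*s)*s = s*(-30 + 6*s))
(-4*M(1/(-1 - 1), 1))*E(3, r(5, 0)) = (-4*(1 - 1*1))*(6*(-3 - 5*0)*(-5 + (-3 - 5*0))) = (-4*(1 - 1))*(6*(-3 + 0)*(-5 + (-3 + 0))) = (-4*0)*(6*(-3)*(-5 - 3)) = 0*(6*(-3)*(-8)) = 0*144 = 0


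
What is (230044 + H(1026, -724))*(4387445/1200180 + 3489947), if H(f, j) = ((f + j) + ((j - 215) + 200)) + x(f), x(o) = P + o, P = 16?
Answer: 64405949745654023/80012 ≈ 8.0495e+11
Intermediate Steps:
x(o) = 16 + o
H(f, j) = 1 + 2*f + 2*j (H(f, j) = ((f + j) + ((j - 215) + 200)) + (16 + f) = ((f + j) + ((-215 + j) + 200)) + (16 + f) = ((f + j) + (-15 + j)) + (16 + f) = (-15 + f + 2*j) + (16 + f) = 1 + 2*f + 2*j)
(230044 + H(1026, -724))*(4387445/1200180 + 3489947) = (230044 + (1 + 2*1026 + 2*(-724)))*(4387445/1200180 + 3489947) = (230044 + (1 + 2052 - 1448))*(4387445*(1/1200180) + 3489947) = (230044 + 605)*(877489/240036 + 3489947) = 230649*(837713795581/240036) = 64405949745654023/80012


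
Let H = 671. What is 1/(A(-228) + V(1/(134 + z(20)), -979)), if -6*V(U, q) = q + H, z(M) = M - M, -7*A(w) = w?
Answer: 21/1762 ≈ 0.011918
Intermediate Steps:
A(w) = -w/7
z(M) = 0
V(U, q) = -671/6 - q/6 (V(U, q) = -(q + 671)/6 = -(671 + q)/6 = -671/6 - q/6)
1/(A(-228) + V(1/(134 + z(20)), -979)) = 1/(-⅐*(-228) + (-671/6 - ⅙*(-979))) = 1/(228/7 + (-671/6 + 979/6)) = 1/(228/7 + 154/3) = 1/(1762/21) = 21/1762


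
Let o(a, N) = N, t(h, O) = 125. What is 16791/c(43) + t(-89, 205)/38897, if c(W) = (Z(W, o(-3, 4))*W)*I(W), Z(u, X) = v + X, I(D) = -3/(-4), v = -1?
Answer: 870842161/5017713 ≈ 173.55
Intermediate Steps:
I(D) = 3/4 (I(D) = -3*(-1/4) = 3/4)
Z(u, X) = -1 + X
c(W) = 9*W/4 (c(W) = ((-1 + 4)*W)*(3/4) = (3*W)*(3/4) = 9*W/4)
16791/c(43) + t(-89, 205)/38897 = 16791/(((9/4)*43)) + 125/38897 = 16791/(387/4) + 125*(1/38897) = 16791*(4/387) + 125/38897 = 22388/129 + 125/38897 = 870842161/5017713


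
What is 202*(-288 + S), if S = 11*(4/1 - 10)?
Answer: -71508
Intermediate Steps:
S = -66 (S = 11*(4*1 - 10) = 11*(4 - 10) = 11*(-6) = -66)
202*(-288 + S) = 202*(-288 - 66) = 202*(-354) = -71508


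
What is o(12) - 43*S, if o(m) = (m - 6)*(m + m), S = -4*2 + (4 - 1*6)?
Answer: 574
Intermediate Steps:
S = -10 (S = -8 + (4 - 6) = -8 - 2 = -10)
o(m) = 2*m*(-6 + m) (o(m) = (-6 + m)*(2*m) = 2*m*(-6 + m))
o(12) - 43*S = 2*12*(-6 + 12) - 43*(-10) = 2*12*6 + 430 = 144 + 430 = 574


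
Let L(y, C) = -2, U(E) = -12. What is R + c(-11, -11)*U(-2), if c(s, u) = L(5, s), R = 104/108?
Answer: 674/27 ≈ 24.963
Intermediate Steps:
R = 26/27 (R = 104*(1/108) = 26/27 ≈ 0.96296)
c(s, u) = -2
R + c(-11, -11)*U(-2) = 26/27 - 2*(-12) = 26/27 + 24 = 674/27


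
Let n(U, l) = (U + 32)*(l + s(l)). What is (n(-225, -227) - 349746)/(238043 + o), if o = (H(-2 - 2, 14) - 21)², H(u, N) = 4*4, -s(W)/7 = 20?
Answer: -278915/238068 ≈ -1.1716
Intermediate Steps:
s(W) = -140 (s(W) = -7*20 = -140)
n(U, l) = (-140 + l)*(32 + U) (n(U, l) = (U + 32)*(l - 140) = (32 + U)*(-140 + l) = (-140 + l)*(32 + U))
H(u, N) = 16
o = 25 (o = (16 - 21)² = (-5)² = 25)
(n(-225, -227) - 349746)/(238043 + o) = ((-4480 - 140*(-225) + 32*(-227) - 225*(-227)) - 349746)/(238043 + 25) = ((-4480 + 31500 - 7264 + 51075) - 349746)/238068 = (70831 - 349746)*(1/238068) = -278915*1/238068 = -278915/238068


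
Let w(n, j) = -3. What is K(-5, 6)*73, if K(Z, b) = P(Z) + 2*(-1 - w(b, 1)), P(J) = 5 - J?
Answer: 1022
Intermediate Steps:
K(Z, b) = 9 - Z (K(Z, b) = (5 - Z) + 2*(-1 - 1*(-3)) = (5 - Z) + 2*(-1 + 3) = (5 - Z) + 2*2 = (5 - Z) + 4 = 9 - Z)
K(-5, 6)*73 = (9 - 1*(-5))*73 = (9 + 5)*73 = 14*73 = 1022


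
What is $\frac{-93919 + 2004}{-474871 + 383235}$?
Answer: $\frac{2965}{2956} \approx 1.003$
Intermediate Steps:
$\frac{-93919 + 2004}{-474871 + 383235} = - \frac{91915}{-91636} = \left(-91915\right) \left(- \frac{1}{91636}\right) = \frac{2965}{2956}$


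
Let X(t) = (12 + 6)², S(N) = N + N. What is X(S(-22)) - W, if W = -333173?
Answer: 333497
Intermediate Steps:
S(N) = 2*N
X(t) = 324 (X(t) = 18² = 324)
X(S(-22)) - W = 324 - 1*(-333173) = 324 + 333173 = 333497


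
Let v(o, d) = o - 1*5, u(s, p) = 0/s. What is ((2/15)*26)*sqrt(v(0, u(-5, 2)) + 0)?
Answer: 52*I*sqrt(5)/15 ≈ 7.7517*I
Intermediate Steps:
u(s, p) = 0
v(o, d) = -5 + o (v(o, d) = o - 5 = -5 + o)
((2/15)*26)*sqrt(v(0, u(-5, 2)) + 0) = ((2/15)*26)*sqrt((-5 + 0) + 0) = ((2*(1/15))*26)*sqrt(-5 + 0) = ((2/15)*26)*sqrt(-5) = 52*(I*sqrt(5))/15 = 52*I*sqrt(5)/15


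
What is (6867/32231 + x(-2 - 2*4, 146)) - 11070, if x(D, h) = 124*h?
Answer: 226719721/32231 ≈ 7034.2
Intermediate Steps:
(6867/32231 + x(-2 - 2*4, 146)) - 11070 = (6867/32231 + 124*146) - 11070 = (6867*(1/32231) + 18104) - 11070 = (6867/32231 + 18104) - 11070 = 583516891/32231 - 11070 = 226719721/32231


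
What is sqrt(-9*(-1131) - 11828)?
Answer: I*sqrt(1649) ≈ 40.608*I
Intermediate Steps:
sqrt(-9*(-1131) - 11828) = sqrt(10179 - 11828) = sqrt(-1649) = I*sqrt(1649)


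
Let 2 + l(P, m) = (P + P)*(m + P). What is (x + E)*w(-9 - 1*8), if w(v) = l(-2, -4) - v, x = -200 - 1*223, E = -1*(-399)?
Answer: -936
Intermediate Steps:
E = 399
l(P, m) = -2 + 2*P*(P + m) (l(P, m) = -2 + (P + P)*(m + P) = -2 + (2*P)*(P + m) = -2 + 2*P*(P + m))
x = -423 (x = -200 - 223 = -423)
w(v) = 22 - v (w(v) = (-2 + 2*(-2)² + 2*(-2)*(-4)) - v = (-2 + 2*4 + 16) - v = (-2 + 8 + 16) - v = 22 - v)
(x + E)*w(-9 - 1*8) = (-423 + 399)*(22 - (-9 - 1*8)) = -24*(22 - (-9 - 8)) = -24*(22 - 1*(-17)) = -24*(22 + 17) = -24*39 = -936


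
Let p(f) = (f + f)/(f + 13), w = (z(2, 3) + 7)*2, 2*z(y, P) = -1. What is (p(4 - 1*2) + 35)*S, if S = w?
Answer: 6877/15 ≈ 458.47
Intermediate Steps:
z(y, P) = -½ (z(y, P) = (½)*(-1) = -½)
w = 13 (w = (-½ + 7)*2 = (13/2)*2 = 13)
p(f) = 2*f/(13 + f) (p(f) = (2*f)/(13 + f) = 2*f/(13 + f))
S = 13
(p(4 - 1*2) + 35)*S = (2*(4 - 1*2)/(13 + (4 - 1*2)) + 35)*13 = (2*(4 - 2)/(13 + (4 - 2)) + 35)*13 = (2*2/(13 + 2) + 35)*13 = (2*2/15 + 35)*13 = (2*2*(1/15) + 35)*13 = (4/15 + 35)*13 = (529/15)*13 = 6877/15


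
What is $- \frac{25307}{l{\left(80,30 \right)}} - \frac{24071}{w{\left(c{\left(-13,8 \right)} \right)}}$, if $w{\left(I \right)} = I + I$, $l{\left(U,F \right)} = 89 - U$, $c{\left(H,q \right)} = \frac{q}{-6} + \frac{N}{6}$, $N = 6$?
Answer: $\frac{599303}{18} \approx 33295.0$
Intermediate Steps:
$c{\left(H,q \right)} = 1 - \frac{q}{6}$ ($c{\left(H,q \right)} = \frac{q}{-6} + \frac{6}{6} = q \left(- \frac{1}{6}\right) + 6 \cdot \frac{1}{6} = - \frac{q}{6} + 1 = 1 - \frac{q}{6}$)
$w{\left(I \right)} = 2 I$
$- \frac{25307}{l{\left(80,30 \right)}} - \frac{24071}{w{\left(c{\left(-13,8 \right)} \right)}} = - \frac{25307}{89 - 80} - \frac{24071}{2 \left(1 - \frac{4}{3}\right)} = - \frac{25307}{9} - \frac{24071}{2 \left(- \frac{1}{3}\right)} = \left(-25307\right) \frac{1}{9} - \frac{24071}{- \frac{2}{3}} = - \frac{25307}{9} - - \frac{72213}{2} = - \frac{25307}{9} + \frac{72213}{2} = \frac{599303}{18}$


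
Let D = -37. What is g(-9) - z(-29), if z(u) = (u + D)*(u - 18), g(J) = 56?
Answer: -3046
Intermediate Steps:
z(u) = (-37 + u)*(-18 + u) (z(u) = (u - 37)*(u - 18) = (-37 + u)*(-18 + u))
g(-9) - z(-29) = 56 - (666 + (-29)**2 - 55*(-29)) = 56 - (666 + 841 + 1595) = 56 - 1*3102 = 56 - 3102 = -3046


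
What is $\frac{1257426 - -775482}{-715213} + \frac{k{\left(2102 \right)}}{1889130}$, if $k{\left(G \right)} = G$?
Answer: $- \frac{1919462056157}{675565167345} \approx -2.8413$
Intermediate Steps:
$\frac{1257426 - -775482}{-715213} + \frac{k{\left(2102 \right)}}{1889130} = \frac{1257426 - -775482}{-715213} + \frac{2102}{1889130} = \left(1257426 + 775482\right) \left(- \frac{1}{715213}\right) + 2102 \cdot \frac{1}{1889130} = 2032908 \left(- \frac{1}{715213}\right) + \frac{1051}{944565} = - \frac{2032908}{715213} + \frac{1051}{944565} = - \frac{1919462056157}{675565167345}$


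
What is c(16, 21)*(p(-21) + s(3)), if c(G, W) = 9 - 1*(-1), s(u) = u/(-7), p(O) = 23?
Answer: 1580/7 ≈ 225.71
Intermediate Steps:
s(u) = -u/7 (s(u) = u*(-1/7) = -u/7)
c(G, W) = 10 (c(G, W) = 9 + 1 = 10)
c(16, 21)*(p(-21) + s(3)) = 10*(23 - 1/7*3) = 10*(23 - 3/7) = 10*(158/7) = 1580/7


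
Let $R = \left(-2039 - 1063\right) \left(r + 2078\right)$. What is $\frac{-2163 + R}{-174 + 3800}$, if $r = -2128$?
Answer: $\frac{152937}{3626} \approx 42.178$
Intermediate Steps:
$R = 155100$ ($R = \left(-2039 - 1063\right) \left(-2128 + 2078\right) = \left(-3102\right) \left(-50\right) = 155100$)
$\frac{-2163 + R}{-174 + 3800} = \frac{-2163 + 155100}{-174 + 3800} = \frac{152937}{3626}$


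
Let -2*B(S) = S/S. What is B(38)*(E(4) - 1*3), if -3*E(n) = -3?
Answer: 1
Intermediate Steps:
E(n) = 1 (E(n) = -⅓*(-3) = 1)
B(S) = -½ (B(S) = -S/(2*S) = -½*1 = -½)
B(38)*(E(4) - 1*3) = -(1 - 1*3)/2 = -(1 - 3)/2 = -½*(-2) = 1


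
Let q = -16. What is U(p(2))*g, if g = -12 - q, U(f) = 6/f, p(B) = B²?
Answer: 6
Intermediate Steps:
g = 4 (g = -12 - 1*(-16) = -12 + 16 = 4)
U(p(2))*g = (6/(2²))*4 = (6/4)*4 = (6*(¼))*4 = (3/2)*4 = 6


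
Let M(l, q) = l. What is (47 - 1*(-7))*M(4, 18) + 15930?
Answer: 16146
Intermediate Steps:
(47 - 1*(-7))*M(4, 18) + 15930 = (47 - 1*(-7))*4 + 15930 = (47 + 7)*4 + 15930 = 54*4 + 15930 = 216 + 15930 = 16146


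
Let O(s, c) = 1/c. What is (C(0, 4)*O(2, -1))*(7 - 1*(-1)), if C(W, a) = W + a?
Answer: -32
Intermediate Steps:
(C(0, 4)*O(2, -1))*(7 - 1*(-1)) = ((0 + 4)/(-1))*(7 - 1*(-1)) = (4*(-1))*(7 + 1) = -4*8 = -32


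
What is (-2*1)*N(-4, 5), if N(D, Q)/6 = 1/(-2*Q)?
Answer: 6/5 ≈ 1.2000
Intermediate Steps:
N(D, Q) = -3/Q (N(D, Q) = 6/((-2*Q)) = 6*(-1/(2*Q)) = -3/Q)
(-2*1)*N(-4, 5) = (-2*1)*(-3/5) = -(-6)/5 = -2*(-3/5) = 6/5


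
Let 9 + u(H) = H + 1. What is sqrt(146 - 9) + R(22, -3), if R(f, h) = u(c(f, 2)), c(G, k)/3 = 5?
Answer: 7 + sqrt(137) ≈ 18.705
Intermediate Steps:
c(G, k) = 15 (c(G, k) = 3*5 = 15)
u(H) = -8 + H (u(H) = -9 + (H + 1) = -9 + (1 + H) = -8 + H)
R(f, h) = 7 (R(f, h) = -8 + 15 = 7)
sqrt(146 - 9) + R(22, -3) = sqrt(146 - 9) + 7 = sqrt(137) + 7 = 7 + sqrt(137)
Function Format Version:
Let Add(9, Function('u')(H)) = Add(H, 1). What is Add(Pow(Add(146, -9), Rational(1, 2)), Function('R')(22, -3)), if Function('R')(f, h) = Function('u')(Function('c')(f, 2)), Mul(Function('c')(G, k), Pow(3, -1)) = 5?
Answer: Add(7, Pow(137, Rational(1, 2))) ≈ 18.705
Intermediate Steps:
Function('c')(G, k) = 15 (Function('c')(G, k) = Mul(3, 5) = 15)
Function('u')(H) = Add(-8, H) (Function('u')(H) = Add(-9, Add(H, 1)) = Add(-9, Add(1, H)) = Add(-8, H))
Function('R')(f, h) = 7 (Function('R')(f, h) = Add(-8, 15) = 7)
Add(Pow(Add(146, -9), Rational(1, 2)), Function('R')(22, -3)) = Add(Pow(Add(146, -9), Rational(1, 2)), 7) = Add(Pow(137, Rational(1, 2)), 7) = Add(7, Pow(137, Rational(1, 2)))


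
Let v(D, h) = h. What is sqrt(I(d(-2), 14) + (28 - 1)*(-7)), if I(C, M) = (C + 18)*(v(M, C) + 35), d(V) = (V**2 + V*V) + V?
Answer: sqrt(795) ≈ 28.196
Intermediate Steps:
d(V) = V + 2*V**2 (d(V) = (V**2 + V**2) + V = 2*V**2 + V = V + 2*V**2)
I(C, M) = (18 + C)*(35 + C) (I(C, M) = (C + 18)*(C + 35) = (18 + C)*(35 + C))
sqrt(I(d(-2), 14) + (28 - 1)*(-7)) = sqrt((630 + (-2*(1 + 2*(-2)))**2 + 53*(-2*(1 + 2*(-2)))) + (28 - 1)*(-7)) = sqrt((630 + (-2*(1 - 4))**2 + 53*(-2*(1 - 4))) + 27*(-7)) = sqrt((630 + (-2*(-3))**2 + 53*(-2*(-3))) - 189) = sqrt((630 + 6**2 + 53*6) - 189) = sqrt((630 + 36 + 318) - 189) = sqrt(984 - 189) = sqrt(795)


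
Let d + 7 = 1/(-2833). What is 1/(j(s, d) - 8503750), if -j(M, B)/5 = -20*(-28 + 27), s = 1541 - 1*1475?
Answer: -1/8503850 ≈ -1.1759e-7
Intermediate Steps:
s = 66 (s = 1541 - 1475 = 66)
d = -19832/2833 (d = -7 + 1/(-2833) = -7 - 1/2833 = -19832/2833 ≈ -7.0004)
j(M, B) = -100 (j(M, B) = -(-100)*(-28 + 27) = -(-100)*(-1) = -5*20 = -100)
1/(j(s, d) - 8503750) = 1/(-100 - 8503750) = 1/(-8503850) = -1/8503850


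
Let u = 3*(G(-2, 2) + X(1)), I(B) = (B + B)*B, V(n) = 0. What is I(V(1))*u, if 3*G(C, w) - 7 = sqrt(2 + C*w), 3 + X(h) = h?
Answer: 0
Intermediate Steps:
X(h) = -3 + h
I(B) = 2*B**2 (I(B) = (2*B)*B = 2*B**2)
G(C, w) = 7/3 + sqrt(2 + C*w)/3
u = 1 + I*sqrt(2) (u = 3*((7/3 + sqrt(2 - 2*2)/3) + (-3 + 1)) = 3*((7/3 + sqrt(2 - 4)/3) - 2) = 3*((7/3 + sqrt(-2)/3) - 2) = 3*((7/3 + (I*sqrt(2))/3) - 2) = 3*((7/3 + I*sqrt(2)/3) - 2) = 3*(1/3 + I*sqrt(2)/3) = 1 + I*sqrt(2) ≈ 1.0 + 1.4142*I)
I(V(1))*u = (2*0**2)*(1 + I*sqrt(2)) = (2*0)*(1 + I*sqrt(2)) = 0*(1 + I*sqrt(2)) = 0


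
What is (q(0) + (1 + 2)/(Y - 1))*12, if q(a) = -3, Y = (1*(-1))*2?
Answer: -48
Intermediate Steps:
Y = -2 (Y = -1*2 = -2)
(q(0) + (1 + 2)/(Y - 1))*12 = (-3 + (1 + 2)/(-2 - 1))*12 = (-3 + 3/(-3))*12 = (-3 + 3*(-⅓))*12 = (-3 - 1)*12 = -4*12 = -48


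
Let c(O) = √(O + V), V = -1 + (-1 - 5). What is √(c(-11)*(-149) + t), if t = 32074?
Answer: √(32074 - 447*I*√2) ≈ 179.1 - 1.765*I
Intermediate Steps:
V = -7 (V = -1 - 6 = -7)
c(O) = √(-7 + O) (c(O) = √(O - 7) = √(-7 + O))
√(c(-11)*(-149) + t) = √(√(-7 - 11)*(-149) + 32074) = √(√(-18)*(-149) + 32074) = √((3*I*√2)*(-149) + 32074) = √(-447*I*√2 + 32074) = √(32074 - 447*I*√2)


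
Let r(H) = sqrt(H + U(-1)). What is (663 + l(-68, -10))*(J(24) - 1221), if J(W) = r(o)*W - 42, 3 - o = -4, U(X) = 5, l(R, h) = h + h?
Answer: -812109 + 30864*sqrt(3) ≈ -7.5865e+5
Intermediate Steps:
l(R, h) = 2*h
o = 7 (o = 3 - 1*(-4) = 3 + 4 = 7)
r(H) = sqrt(5 + H) (r(H) = sqrt(H + 5) = sqrt(5 + H))
J(W) = -42 + 2*W*sqrt(3) (J(W) = sqrt(5 + 7)*W - 42 = sqrt(12)*W - 42 = (2*sqrt(3))*W - 42 = 2*W*sqrt(3) - 42 = -42 + 2*W*sqrt(3))
(663 + l(-68, -10))*(J(24) - 1221) = (663 + 2*(-10))*((-42 + 2*24*sqrt(3)) - 1221) = (663 - 20)*((-42 + 48*sqrt(3)) - 1221) = 643*(-1263 + 48*sqrt(3)) = -812109 + 30864*sqrt(3)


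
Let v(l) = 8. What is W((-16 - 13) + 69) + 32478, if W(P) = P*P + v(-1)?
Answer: 34086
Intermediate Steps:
W(P) = 8 + P² (W(P) = P*P + 8 = P² + 8 = 8 + P²)
W((-16 - 13) + 69) + 32478 = (8 + ((-16 - 13) + 69)²) + 32478 = (8 + (-29 + 69)²) + 32478 = (8 + 40²) + 32478 = (8 + 1600) + 32478 = 1608 + 32478 = 34086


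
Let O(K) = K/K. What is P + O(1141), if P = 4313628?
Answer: 4313629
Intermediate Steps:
O(K) = 1
P + O(1141) = 4313628 + 1 = 4313629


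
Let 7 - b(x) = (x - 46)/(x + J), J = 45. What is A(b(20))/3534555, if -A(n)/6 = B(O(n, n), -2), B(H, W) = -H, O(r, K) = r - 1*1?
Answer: 64/5890925 ≈ 1.0864e-5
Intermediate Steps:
O(r, K) = -1 + r (O(r, K) = r - 1 = -1 + r)
b(x) = 7 - (-46 + x)/(45 + x) (b(x) = 7 - (x - 46)/(x + 45) = 7 - (-46 + x)/(45 + x))
A(n) = -6 + 6*n (A(n) = -(-6)*(-1 + n) = -6*(1 - n) = -6 + 6*n)
A(b(20))/3534555 = (-6 + 6*((361 + 6*20)/(45 + 20)))/3534555 = (-6 + 6*((361 + 120)/65))*(1/3534555) = (-6 + 6*((1/65)*481))*(1/3534555) = (-6 + 6*(37/5))*(1/3534555) = (-6 + 222/5)*(1/3534555) = (192/5)*(1/3534555) = 64/5890925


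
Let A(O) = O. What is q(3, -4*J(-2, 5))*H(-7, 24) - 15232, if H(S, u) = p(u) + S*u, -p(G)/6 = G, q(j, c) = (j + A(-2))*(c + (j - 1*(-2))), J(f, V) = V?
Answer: -10552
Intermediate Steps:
q(j, c) = (-2 + j)*(2 + c + j) (q(j, c) = (j - 2)*(c + (j - 1*(-2))) = (-2 + j)*(c + (j + 2)) = (-2 + j)*(c + (2 + j)) = (-2 + j)*(2 + c + j))
p(G) = -6*G
H(S, u) = -6*u + S*u
q(3, -4*J(-2, 5))*H(-7, 24) - 15232 = (-4 + 3² - (-8)*5 - 4*5*3)*(24*(-6 - 7)) - 15232 = (-4 + 9 - 2*(-20) - 20*3)*(24*(-13)) - 15232 = (-4 + 9 + 40 - 60)*(-312) - 15232 = -15*(-312) - 15232 = 4680 - 15232 = -10552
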